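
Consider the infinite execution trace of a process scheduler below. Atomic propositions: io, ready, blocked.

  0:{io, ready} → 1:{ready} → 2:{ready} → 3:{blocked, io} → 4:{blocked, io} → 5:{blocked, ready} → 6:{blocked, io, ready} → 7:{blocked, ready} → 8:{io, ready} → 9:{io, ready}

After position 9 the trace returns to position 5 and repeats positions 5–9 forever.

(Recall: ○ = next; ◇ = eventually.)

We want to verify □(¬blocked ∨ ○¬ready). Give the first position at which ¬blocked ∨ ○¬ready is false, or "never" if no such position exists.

Check ¬blocked ∨ ○¬ready at each position in order: 0 ✓, 1 ✓, 2 ✓, 3 ✓.
At position 4 the labels are {blocked, io} and the next position 5 has {blocked, ready}, so ¬blocked ∨ ○¬ready is false there. This is the first violation.

4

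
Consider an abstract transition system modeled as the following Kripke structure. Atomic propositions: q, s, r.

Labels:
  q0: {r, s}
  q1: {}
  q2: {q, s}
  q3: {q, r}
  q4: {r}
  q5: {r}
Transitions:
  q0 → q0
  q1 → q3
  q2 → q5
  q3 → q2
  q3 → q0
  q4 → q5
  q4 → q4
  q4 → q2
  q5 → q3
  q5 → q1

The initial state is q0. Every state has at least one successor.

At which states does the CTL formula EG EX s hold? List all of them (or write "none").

States satisfying EX s: {q0, q3, q4}.
States satisfying EG EX s: {q0, q3, q4}.

{q0, q3, q4}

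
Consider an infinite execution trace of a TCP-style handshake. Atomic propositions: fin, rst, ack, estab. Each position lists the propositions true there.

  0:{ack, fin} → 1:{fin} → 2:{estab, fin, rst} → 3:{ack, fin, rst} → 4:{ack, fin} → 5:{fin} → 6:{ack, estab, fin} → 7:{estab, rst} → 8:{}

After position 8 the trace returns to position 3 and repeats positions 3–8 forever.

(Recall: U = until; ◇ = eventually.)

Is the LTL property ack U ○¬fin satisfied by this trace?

No

Walking from position 0: at position 1, ○¬fin has not yet held and ack fails, so ack U ○¬fin is false.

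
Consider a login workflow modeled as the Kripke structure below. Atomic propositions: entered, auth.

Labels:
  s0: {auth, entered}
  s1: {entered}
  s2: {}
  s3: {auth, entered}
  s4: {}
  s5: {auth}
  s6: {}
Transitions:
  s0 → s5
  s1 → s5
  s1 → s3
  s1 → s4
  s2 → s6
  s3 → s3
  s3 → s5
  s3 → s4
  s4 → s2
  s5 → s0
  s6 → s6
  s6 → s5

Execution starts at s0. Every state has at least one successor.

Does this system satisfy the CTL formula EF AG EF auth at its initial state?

States satisfying AG EF auth: {s0, s1, s2, s3, s4, s5, s6}.
States satisfying EF AG EF auth: {s0, s1, s2, s3, s4, s5, s6}.
Some path from s0 reaches a state where AG EF auth holds.
s0 ∈ Sat(EF AG EF auth).

Yes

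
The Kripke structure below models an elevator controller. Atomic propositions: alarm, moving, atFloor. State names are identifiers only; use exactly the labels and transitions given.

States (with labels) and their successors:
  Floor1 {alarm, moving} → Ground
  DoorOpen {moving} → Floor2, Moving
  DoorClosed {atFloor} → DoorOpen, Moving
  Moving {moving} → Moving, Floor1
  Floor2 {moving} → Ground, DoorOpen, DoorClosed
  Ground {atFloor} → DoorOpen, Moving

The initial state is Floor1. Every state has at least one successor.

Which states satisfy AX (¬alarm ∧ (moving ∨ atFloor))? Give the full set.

{Floor1, DoorOpen, DoorClosed, Floor2, Ground}

States satisfying ¬alarm ∧ (moving ∨ atFloor): {DoorOpen, DoorClosed, Moving, Floor2, Ground}.
States satisfying AX (¬alarm ∧ (moving ∨ atFloor)): {Floor1, DoorOpen, DoorClosed, Floor2, Ground}.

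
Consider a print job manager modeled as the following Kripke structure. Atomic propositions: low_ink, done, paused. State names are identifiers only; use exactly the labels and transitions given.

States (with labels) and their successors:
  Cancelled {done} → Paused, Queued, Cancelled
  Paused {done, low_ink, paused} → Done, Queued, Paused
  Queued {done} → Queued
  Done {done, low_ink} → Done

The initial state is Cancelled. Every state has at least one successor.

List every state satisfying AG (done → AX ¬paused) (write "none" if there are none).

States satisfying done → AX ¬paused: {Queued, Done}.
States satisfying AG (done → AX ¬paused): {Queued, Done}.

{Queued, Done}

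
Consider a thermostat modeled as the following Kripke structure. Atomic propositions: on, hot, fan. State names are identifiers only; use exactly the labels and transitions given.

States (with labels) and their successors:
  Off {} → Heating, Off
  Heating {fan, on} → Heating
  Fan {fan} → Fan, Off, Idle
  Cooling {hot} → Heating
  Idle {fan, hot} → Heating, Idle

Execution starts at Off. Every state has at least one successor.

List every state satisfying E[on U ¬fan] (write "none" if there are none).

{Off, Cooling}

States satisfying on: {Heating}.
States satisfying ¬fan: {Off, Cooling}.
States satisfying E[on U ¬fan]: {Off, Cooling}.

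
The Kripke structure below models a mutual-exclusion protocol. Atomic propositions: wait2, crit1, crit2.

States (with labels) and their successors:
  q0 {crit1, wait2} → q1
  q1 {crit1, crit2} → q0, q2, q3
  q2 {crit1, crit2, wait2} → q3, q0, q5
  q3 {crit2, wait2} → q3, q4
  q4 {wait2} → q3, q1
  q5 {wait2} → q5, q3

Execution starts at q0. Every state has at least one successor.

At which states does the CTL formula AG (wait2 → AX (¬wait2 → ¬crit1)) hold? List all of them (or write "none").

none

States satisfying wait2 → AX (¬wait2 → ¬crit1): {q1, q2, q3, q5}.
States satisfying AG (wait2 → AX (¬wait2 → ¬crit1)): ∅.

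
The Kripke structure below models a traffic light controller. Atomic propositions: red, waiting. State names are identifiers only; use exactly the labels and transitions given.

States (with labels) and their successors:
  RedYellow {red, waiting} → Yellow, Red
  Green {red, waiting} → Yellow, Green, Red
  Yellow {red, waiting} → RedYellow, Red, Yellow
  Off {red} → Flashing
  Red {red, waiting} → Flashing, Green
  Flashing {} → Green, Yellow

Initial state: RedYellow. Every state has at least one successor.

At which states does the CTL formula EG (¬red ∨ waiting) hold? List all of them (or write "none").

{RedYellow, Green, Yellow, Red, Flashing}

States satisfying ¬red ∨ waiting: {RedYellow, Green, Yellow, Red, Flashing}.
States satisfying EG (¬red ∨ waiting): {RedYellow, Green, Yellow, Red, Flashing}.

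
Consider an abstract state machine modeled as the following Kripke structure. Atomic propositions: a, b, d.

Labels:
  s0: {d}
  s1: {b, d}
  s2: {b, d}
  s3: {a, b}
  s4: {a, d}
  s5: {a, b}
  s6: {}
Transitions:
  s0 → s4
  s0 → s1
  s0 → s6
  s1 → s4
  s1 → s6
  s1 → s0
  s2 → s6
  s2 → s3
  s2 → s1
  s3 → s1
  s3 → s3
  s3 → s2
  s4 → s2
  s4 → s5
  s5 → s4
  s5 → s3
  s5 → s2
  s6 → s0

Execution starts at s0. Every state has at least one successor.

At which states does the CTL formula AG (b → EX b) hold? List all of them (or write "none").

States satisfying b → EX b: {s0, s2, s3, s4, s5, s6}.
States satisfying AG (b → EX b): ∅.

none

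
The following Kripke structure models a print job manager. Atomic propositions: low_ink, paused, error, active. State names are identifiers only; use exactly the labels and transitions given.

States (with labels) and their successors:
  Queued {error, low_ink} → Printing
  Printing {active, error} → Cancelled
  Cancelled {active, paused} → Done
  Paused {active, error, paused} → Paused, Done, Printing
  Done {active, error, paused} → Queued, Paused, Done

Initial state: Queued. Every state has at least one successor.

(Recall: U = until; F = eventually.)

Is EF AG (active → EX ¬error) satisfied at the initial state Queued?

No

States satisfying AG (active → EX ¬error): ∅.
States satisfying EF AG (active → EX ¬error): ∅.
No suitable path/successor from Queued witnesses the formula.
Queued ∉ Sat(EF AG (active → EX ¬error)).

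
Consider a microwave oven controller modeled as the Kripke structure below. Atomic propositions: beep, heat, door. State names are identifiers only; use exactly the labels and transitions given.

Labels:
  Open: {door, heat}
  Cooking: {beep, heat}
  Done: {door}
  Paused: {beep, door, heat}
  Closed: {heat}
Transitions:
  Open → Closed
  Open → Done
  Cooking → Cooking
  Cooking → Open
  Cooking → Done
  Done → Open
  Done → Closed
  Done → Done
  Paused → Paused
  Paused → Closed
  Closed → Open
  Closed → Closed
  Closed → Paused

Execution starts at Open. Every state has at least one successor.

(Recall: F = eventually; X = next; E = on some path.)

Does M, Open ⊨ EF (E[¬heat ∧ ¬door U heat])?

States satisfying E[¬heat ∧ ¬door U heat]: {Open, Cooking, Paused, Closed}.
States satisfying EF (E[¬heat ∧ ¬door U heat]): {Open, Cooking, Done, Paused, Closed}.
Some path from Open reaches a state where E[¬heat ∧ ¬door U heat] holds.
Open ∈ Sat(EF (E[¬heat ∧ ¬door U heat])).

Holds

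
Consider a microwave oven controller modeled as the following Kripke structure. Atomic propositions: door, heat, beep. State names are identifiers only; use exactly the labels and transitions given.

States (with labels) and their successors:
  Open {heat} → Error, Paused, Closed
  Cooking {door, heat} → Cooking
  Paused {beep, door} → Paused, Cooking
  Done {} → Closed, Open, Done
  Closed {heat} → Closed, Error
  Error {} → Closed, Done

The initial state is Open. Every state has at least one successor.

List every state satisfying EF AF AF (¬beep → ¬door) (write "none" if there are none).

States satisfying AF AF (¬beep → ¬door): {Open, Paused, Done, Closed, Error}.
States satisfying EF AF AF (¬beep → ¬door): {Open, Paused, Done, Closed, Error}.

{Open, Paused, Done, Closed, Error}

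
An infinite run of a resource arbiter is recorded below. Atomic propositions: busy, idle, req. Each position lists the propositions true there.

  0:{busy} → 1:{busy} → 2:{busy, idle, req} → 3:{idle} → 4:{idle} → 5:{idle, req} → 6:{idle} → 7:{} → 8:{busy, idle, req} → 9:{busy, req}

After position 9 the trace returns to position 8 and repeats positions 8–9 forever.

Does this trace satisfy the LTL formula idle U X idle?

Violated

Walking from position 0: at position 0, X idle has not yet held and idle fails, so idle U X idle is false.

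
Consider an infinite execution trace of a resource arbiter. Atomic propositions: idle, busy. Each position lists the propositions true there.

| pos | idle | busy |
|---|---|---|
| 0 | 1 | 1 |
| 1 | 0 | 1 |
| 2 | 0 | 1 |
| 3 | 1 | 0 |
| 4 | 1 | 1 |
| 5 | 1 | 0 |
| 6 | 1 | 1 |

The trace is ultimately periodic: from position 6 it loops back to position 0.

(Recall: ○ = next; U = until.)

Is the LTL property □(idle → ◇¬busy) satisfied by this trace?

idle → ◇¬busy holds at every position 0..6, and those are all positions ever visited, so □(idle → ◇¬busy) holds.
Positions where idle holds: 0, 3, 4, 5, 6.
Check ◇¬busy at each: 0→ok, 3→ok, 4→ok, 5→ok, 6→ok.

Holds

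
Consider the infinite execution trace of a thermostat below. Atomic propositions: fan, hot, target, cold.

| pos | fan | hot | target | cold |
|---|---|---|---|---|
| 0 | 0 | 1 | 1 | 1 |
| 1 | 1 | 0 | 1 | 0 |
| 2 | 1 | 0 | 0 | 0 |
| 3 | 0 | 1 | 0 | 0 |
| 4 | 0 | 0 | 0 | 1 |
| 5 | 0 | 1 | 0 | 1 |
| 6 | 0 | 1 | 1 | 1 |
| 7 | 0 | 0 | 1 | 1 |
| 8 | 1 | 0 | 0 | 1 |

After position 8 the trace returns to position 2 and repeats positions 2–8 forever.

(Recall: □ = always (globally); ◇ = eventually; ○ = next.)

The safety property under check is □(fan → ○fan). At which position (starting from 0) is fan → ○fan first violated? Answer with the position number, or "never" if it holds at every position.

2

Check fan → ○fan at each position in order: 0 ✓, 1 ✓.
At position 2 the labels are {fan} and the next position 3 has {hot}, so fan → ○fan is false there. This is the first violation.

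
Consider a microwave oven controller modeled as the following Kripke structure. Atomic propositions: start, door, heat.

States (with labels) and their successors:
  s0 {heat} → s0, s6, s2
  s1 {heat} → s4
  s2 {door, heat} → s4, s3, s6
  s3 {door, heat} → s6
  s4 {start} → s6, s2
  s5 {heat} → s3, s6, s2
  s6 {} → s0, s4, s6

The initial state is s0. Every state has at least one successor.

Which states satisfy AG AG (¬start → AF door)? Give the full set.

none

States satisfying AG (¬start → AF door): ∅.
States satisfying AG AG (¬start → AF door): ∅.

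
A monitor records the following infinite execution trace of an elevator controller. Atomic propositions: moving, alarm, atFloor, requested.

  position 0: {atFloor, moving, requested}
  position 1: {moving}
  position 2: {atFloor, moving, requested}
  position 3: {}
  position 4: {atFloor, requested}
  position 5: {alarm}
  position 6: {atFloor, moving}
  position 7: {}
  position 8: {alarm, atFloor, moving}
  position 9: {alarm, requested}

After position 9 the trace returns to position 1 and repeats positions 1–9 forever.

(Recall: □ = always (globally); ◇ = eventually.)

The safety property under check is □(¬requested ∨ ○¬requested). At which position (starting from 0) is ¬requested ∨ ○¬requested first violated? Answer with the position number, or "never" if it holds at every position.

never

¬requested ∨ ○¬requested holds at every position 0..9, and those are all the positions the trace ever visits, so the invariant □(¬requested ∨ ○¬requested) is never violated.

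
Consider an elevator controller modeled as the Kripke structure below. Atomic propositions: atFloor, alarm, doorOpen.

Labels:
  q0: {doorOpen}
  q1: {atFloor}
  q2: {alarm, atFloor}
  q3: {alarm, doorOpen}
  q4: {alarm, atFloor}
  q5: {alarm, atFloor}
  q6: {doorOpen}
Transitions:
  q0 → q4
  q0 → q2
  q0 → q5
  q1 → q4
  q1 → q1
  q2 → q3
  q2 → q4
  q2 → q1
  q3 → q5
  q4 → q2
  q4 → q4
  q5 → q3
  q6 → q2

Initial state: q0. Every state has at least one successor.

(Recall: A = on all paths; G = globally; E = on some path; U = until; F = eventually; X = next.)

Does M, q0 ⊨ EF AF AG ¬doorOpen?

States satisfying AF AG ¬doorOpen: ∅.
States satisfying EF AF AG ¬doorOpen: ∅.
No suitable path/successor from q0 witnesses the formula.
q0 ∉ Sat(EF AF AG ¬doorOpen).

Violated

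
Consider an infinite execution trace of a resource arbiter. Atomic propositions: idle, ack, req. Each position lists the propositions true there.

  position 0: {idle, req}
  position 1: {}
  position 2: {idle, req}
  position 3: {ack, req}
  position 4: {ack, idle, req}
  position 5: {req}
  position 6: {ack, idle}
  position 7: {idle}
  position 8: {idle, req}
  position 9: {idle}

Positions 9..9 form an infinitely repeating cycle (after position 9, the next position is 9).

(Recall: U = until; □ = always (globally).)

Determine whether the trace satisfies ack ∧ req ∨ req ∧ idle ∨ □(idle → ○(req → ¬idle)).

idle → ○(req → ¬idle) must hold at every position from 0 onward. It fails at position 7, so □(idle → ○(req → ¬idle)) is false.
Positions where idle holds: 0, 2, 4, 6, 7, 8, 9.
Check ○(req → ¬idle) at each: 0→ok, 2→ok, 4→ok, 6→ok, 7→fails, 8→ok, 9→ok.
At position 0: ack ∧ req ∨ req ∧ idle is true; □(idle → ○(req → ¬idle)) is false; so ack ∧ req ∨ req ∧ idle ∨ □(idle → ○(req → ¬idle)) is true.

Holds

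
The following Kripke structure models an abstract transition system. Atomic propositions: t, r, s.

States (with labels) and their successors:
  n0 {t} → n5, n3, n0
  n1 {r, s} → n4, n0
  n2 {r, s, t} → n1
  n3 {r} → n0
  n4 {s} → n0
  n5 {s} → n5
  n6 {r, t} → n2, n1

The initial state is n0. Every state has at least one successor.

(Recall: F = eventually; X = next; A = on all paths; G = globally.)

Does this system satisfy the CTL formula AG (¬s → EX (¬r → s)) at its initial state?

Violated

States satisfying ¬s → EX (¬r → s): {n0, n1, n2, n4, n5, n6}.
States satisfying AG (¬s → EX (¬r → s)): {n5}.
n3 is reachable from n0 and violates ¬s → EX (¬r → s), so AG fails at n0.
n0 ∉ Sat(AG (¬s → EX (¬r → s))).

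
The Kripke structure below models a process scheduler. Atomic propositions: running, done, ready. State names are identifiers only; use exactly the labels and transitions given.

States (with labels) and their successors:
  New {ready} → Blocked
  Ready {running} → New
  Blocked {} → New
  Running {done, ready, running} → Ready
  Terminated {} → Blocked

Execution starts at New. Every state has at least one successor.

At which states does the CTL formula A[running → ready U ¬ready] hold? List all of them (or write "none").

States satisfying running → ready: {New, Blocked, Running, Terminated}.
States satisfying ¬ready: {Ready, Blocked, Terminated}.
States satisfying A[running → ready U ¬ready]: {New, Ready, Blocked, Running, Terminated}.

{New, Ready, Blocked, Running, Terminated}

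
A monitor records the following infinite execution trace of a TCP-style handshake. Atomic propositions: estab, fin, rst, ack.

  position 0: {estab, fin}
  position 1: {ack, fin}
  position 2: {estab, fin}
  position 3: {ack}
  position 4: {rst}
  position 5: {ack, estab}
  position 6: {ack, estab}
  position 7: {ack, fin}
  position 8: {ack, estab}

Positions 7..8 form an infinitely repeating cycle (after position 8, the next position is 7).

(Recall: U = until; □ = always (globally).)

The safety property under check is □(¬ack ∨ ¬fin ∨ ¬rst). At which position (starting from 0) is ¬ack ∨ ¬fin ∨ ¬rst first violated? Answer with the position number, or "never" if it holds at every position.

never

¬ack ∨ ¬fin ∨ ¬rst holds at every position 0..8, and those are all the positions the trace ever visits, so the invariant □(¬ack ∨ ¬fin ∨ ¬rst) is never violated.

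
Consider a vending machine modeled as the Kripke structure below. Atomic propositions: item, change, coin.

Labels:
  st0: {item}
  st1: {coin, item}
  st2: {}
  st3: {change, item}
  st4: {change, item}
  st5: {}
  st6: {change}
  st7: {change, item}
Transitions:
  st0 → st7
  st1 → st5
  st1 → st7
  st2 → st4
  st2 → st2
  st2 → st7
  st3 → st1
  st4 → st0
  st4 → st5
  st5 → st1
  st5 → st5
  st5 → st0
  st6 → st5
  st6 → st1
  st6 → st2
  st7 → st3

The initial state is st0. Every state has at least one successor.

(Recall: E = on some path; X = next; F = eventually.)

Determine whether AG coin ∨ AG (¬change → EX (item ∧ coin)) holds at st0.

No

States satisfying coin: {st1}.
States satisfying AG coin: ∅.
States satisfying ¬change → EX (item ∧ coin): {st3, st4, st5, st6, st7}.
States satisfying AG (¬change → EX (item ∧ coin)): ∅.
States satisfying AG coin ∨ AG (¬change → EX (item ∧ coin)): ∅.
st0 ∉ Sat(AG coin ∨ AG (¬change → EX (item ∧ coin))).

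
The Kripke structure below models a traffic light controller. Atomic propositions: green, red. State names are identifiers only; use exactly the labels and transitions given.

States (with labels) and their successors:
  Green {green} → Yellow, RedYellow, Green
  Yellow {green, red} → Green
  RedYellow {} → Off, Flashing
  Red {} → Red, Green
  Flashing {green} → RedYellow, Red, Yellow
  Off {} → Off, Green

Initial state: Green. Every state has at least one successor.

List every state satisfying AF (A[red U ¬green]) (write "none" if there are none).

{RedYellow, Red, Off}

States satisfying A[red U ¬green]: {RedYellow, Red, Off}.
States satisfying AF (A[red U ¬green]): {RedYellow, Red, Off}.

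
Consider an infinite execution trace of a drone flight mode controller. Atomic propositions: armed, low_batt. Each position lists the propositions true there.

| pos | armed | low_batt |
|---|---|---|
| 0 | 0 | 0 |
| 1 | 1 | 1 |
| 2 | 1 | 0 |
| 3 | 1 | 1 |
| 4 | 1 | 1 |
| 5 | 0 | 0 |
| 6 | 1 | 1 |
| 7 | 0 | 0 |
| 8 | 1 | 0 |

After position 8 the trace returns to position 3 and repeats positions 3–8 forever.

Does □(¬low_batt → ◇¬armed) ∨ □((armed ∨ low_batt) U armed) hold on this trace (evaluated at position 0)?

¬low_batt → ◇¬armed holds at every position 0..8, and those are all positions ever visited, so □(¬low_batt → ◇¬armed) holds.
Positions where ¬low_batt holds: 0, 2, 5, 7, 8.
Check ◇¬armed at each: 0→ok, 2→ok, 5→ok, 7→ok, 8→ok.
(armed ∨ low_batt) U armed must hold at every position from 0 onward. It fails at position 0, so □((armed ∨ low_batt) U armed) is false.
At position 0: □(¬low_batt → ◇¬armed) is true; □((armed ∨ low_batt) U armed) is false; so □(¬low_batt → ◇¬armed) ∨ □((armed ∨ low_batt) U armed) is true.

Satisfied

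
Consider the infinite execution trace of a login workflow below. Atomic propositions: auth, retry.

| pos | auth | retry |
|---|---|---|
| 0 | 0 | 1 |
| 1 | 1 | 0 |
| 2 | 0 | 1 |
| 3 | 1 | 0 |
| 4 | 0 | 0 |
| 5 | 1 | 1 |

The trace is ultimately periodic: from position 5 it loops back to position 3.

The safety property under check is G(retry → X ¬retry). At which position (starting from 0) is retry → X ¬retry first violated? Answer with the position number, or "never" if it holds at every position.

retry → X ¬retry holds at every position 0..5, and those are all the positions the trace ever visits, so the invariant G(retry → X ¬retry) is never violated.

never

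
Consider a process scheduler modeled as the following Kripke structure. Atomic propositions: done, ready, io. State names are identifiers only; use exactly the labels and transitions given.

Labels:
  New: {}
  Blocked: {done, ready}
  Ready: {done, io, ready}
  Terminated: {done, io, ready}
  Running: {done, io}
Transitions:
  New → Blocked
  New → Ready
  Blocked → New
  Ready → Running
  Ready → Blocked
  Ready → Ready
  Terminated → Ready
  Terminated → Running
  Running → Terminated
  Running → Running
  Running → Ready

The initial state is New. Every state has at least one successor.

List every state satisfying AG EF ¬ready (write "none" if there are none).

{New, Blocked, Ready, Terminated, Running}

States satisfying EF ¬ready: {New, Blocked, Ready, Terminated, Running}.
States satisfying AG EF ¬ready: {New, Blocked, Ready, Terminated, Running}.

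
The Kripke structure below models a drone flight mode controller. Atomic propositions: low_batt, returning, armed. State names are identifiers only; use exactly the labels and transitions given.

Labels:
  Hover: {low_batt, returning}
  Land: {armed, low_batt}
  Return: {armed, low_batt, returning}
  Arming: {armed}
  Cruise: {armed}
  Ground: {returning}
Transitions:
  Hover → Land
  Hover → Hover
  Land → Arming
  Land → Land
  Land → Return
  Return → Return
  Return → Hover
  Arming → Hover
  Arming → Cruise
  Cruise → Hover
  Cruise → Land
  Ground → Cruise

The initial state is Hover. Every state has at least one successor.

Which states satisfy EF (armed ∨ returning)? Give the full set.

{Hover, Land, Return, Arming, Cruise, Ground}

States satisfying armed ∨ returning: {Hover, Land, Return, Arming, Cruise, Ground}.
States satisfying EF (armed ∨ returning): {Hover, Land, Return, Arming, Cruise, Ground}.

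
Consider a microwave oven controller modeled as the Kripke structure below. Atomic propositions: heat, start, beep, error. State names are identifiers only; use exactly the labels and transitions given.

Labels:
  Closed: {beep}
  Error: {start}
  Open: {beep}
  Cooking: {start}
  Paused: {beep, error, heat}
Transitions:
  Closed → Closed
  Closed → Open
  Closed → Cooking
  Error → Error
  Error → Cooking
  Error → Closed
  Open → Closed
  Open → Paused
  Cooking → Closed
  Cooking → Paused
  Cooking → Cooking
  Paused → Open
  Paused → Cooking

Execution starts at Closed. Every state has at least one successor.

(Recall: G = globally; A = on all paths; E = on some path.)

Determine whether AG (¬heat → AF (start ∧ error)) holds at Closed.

States satisfying ¬heat → AF (start ∧ error): {Paused}.
States satisfying AG (¬heat → AF (start ∧ error)): ∅.
Closed is reachable from Closed and violates ¬heat → AF (start ∧ error), so AG fails at Closed.
Closed ∉ Sat(AG (¬heat → AF (start ∧ error))).

Violated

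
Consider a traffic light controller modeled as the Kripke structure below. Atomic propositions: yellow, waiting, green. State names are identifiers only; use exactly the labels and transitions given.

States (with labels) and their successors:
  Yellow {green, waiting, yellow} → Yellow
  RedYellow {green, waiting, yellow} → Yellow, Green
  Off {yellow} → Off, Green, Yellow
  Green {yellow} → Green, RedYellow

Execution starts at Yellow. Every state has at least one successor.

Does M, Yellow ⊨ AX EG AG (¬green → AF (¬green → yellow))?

Yes

States satisfying EG AG (¬green → AF (¬green → yellow)): {Yellow, RedYellow, Off, Green}.
States satisfying AX EG AG (¬green → AF (¬green → yellow)): {Yellow, RedYellow, Off, Green}.
Yellow ∈ Sat(AX EG AG (¬green → AF (¬green → yellow))).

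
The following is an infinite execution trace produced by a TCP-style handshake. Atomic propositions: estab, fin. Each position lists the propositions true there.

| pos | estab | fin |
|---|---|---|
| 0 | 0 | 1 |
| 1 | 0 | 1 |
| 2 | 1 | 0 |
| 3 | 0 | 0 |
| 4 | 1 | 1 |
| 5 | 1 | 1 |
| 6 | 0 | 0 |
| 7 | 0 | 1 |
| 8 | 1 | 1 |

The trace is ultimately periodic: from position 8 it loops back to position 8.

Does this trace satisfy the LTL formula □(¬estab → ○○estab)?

¬estab → ○○estab must hold at every position from 0 onward. It fails at position 1, so □(¬estab → ○○estab) is false.
Positions where ¬estab holds: 0, 1, 3, 6, 7.
Check ○○estab at each: 0→ok, 1→fails, 3→ok, 6→ok, 7→ok.

Violated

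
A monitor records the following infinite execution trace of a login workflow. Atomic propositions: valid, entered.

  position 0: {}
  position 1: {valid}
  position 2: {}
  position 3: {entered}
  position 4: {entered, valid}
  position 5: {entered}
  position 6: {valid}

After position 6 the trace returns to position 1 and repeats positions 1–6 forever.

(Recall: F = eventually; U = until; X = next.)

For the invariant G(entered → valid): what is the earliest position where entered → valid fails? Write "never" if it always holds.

3

Check entered → valid at each position in order: 0 ✓, 1 ✓, 2 ✓.
At position 3 the labels are {entered}, so entered → valid is false there. This is the first violation.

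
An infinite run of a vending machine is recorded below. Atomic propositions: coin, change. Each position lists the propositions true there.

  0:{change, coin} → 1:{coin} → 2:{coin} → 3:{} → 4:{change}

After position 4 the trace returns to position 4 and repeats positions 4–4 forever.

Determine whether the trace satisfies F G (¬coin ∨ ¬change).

G (¬coin ∨ ¬change) holds at position 1, which is reachable from 0, so F G (¬coin ∨ ¬change) holds.

Satisfied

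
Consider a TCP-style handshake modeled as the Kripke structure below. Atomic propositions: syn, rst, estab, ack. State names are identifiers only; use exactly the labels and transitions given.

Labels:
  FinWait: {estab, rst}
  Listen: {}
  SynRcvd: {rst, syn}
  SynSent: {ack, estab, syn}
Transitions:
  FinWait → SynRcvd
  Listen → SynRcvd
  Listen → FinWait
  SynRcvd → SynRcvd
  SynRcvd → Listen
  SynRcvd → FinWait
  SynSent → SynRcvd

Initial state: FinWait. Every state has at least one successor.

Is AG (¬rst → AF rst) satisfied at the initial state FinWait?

States satisfying ¬rst → AF rst: {FinWait, Listen, SynRcvd, SynSent}.
States satisfying AG (¬rst → AF rst): {FinWait, Listen, SynRcvd, SynSent}.
Every state reachable from FinWait satisfies ¬rst → AF rst.
FinWait ∈ Sat(AG (¬rst → AF rst)).

Holds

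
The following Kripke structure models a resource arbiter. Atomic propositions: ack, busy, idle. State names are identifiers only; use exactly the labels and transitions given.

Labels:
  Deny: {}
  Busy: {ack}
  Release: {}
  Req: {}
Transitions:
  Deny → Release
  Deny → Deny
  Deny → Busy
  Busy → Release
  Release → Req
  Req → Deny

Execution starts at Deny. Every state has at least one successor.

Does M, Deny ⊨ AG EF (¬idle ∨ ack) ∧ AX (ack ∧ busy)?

States satisfying EF (¬idle ∨ ack): {Deny, Busy, Release, Req}.
States satisfying AG EF (¬idle ∨ ack): {Deny, Busy, Release, Req}.
States satisfying ack ∧ busy: ∅.
States satisfying AX (ack ∧ busy): ∅.
States satisfying AG EF (¬idle ∨ ack) ∧ AX (ack ∧ busy): ∅.
Deny ∉ Sat(AG EF (¬idle ∨ ack) ∧ AX (ack ∧ busy)).

Violated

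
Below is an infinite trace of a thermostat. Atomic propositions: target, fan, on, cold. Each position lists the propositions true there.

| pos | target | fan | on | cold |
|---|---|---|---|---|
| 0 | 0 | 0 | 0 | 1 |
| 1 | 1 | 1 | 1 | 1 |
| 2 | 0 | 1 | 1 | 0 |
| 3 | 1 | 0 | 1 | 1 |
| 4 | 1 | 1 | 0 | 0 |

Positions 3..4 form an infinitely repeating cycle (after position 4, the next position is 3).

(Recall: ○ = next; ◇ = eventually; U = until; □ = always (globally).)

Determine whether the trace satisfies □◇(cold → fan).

Yes

◇(cold → fan) holds at every position 0..4, and those are all positions ever visited, so □◇(cold → fan) holds.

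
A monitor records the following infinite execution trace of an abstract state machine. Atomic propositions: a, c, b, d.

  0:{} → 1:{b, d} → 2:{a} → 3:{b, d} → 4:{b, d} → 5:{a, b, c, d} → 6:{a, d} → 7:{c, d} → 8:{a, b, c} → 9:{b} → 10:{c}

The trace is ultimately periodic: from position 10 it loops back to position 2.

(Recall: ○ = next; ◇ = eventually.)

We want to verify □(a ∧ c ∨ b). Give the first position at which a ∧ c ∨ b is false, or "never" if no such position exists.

At position 0 the labels are {}, so a ∧ c ∨ b is false there. This is the first violation.

0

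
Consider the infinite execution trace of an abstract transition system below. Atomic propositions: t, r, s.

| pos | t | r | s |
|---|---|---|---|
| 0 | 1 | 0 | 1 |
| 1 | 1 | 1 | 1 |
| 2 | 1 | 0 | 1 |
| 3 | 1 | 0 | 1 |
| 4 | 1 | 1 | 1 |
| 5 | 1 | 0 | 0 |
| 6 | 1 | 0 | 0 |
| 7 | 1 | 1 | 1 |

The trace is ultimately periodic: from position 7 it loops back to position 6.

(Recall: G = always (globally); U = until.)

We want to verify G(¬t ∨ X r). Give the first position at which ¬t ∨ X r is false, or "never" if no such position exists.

Check ¬t ∨ X r at each position in order: 0 ✓.
At position 1 the labels are {r, s, t} and the next position 2 has {s, t}, so ¬t ∨ X r is false there. This is the first violation.

1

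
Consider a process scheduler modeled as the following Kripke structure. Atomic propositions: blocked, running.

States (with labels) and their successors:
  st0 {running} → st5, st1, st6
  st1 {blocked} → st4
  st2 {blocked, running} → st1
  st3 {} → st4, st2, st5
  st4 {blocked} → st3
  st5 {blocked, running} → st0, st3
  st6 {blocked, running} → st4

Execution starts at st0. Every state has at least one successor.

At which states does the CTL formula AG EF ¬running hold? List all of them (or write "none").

States satisfying EF ¬running: {st0, st1, st2, st3, st4, st5, st6}.
States satisfying AG EF ¬running: {st0, st1, st2, st3, st4, st5, st6}.

{st0, st1, st2, st3, st4, st5, st6}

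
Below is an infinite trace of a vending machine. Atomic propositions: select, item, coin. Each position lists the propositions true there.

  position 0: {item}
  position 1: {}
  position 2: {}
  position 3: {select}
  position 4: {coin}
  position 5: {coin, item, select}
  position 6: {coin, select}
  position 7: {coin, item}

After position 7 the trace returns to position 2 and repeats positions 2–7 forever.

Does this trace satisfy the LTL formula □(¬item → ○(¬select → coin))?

¬item → ○(¬select → coin) must hold at every position from 0 onward. It fails at position 1, so □(¬item → ○(¬select → coin)) is false.
Positions where ¬item holds: 1, 2, 3, 4, 6.
Check ○(¬select → coin) at each: 1→fails, 2→ok, 3→ok, 4→ok, 6→ok.

Violated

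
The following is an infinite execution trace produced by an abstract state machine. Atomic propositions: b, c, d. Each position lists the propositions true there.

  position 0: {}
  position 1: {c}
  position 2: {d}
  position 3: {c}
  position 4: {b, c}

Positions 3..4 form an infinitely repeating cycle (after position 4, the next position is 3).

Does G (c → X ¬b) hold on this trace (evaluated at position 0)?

Does not hold

c → X ¬b must hold at every position from 0 onward. It fails at position 3, so G (c → X ¬b) is false.
Positions where c holds: 1, 3, 4.
Check X ¬b at each: 1→ok, 3→fails, 4→ok.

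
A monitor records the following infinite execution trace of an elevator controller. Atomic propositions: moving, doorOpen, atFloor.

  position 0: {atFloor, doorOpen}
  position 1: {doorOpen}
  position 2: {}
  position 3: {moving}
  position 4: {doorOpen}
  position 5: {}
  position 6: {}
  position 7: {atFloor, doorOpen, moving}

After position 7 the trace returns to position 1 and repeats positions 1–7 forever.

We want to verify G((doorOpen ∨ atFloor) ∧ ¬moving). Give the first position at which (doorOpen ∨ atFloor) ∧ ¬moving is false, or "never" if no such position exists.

Check (doorOpen ∨ atFloor) ∧ ¬moving at each position in order: 0 ✓, 1 ✓.
At position 2 the labels are {}, so (doorOpen ∨ atFloor) ∧ ¬moving is false there. This is the first violation.

2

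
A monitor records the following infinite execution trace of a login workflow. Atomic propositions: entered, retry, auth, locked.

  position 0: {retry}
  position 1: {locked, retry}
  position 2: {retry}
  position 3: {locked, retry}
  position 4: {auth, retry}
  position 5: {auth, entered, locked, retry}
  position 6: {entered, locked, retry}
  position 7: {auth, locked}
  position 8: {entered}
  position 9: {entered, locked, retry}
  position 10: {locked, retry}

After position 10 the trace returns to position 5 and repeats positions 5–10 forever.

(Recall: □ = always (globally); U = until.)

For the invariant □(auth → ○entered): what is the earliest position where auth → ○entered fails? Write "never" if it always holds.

never

auth → ○entered holds at every position 0..10, and those are all the positions the trace ever visits, so the invariant □(auth → ○entered) is never violated.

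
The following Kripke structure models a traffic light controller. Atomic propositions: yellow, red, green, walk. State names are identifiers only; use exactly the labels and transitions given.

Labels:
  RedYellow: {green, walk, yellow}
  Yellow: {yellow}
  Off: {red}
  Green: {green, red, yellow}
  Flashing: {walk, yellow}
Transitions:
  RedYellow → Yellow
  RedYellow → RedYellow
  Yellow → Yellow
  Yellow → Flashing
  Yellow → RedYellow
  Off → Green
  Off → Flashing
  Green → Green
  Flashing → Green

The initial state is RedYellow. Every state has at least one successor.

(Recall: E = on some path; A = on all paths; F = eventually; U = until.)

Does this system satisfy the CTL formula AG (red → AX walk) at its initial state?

States satisfying red → AX walk: {RedYellow, Yellow, Flashing}.
States satisfying AG (red → AX walk): ∅.
Green is reachable from RedYellow and violates red → AX walk, so AG fails at RedYellow.
RedYellow ∉ Sat(AG (red → AX walk)).

Does not hold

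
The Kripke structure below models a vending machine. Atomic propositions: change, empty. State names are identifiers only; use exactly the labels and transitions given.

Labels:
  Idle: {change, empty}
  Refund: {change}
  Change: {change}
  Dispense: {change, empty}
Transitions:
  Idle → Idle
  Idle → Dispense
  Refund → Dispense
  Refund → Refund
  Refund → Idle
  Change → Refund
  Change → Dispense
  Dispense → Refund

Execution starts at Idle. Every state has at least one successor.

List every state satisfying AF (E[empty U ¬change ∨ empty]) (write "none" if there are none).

States satisfying E[empty U ¬change ∨ empty]: {Idle, Dispense}.
States satisfying AF (E[empty U ¬change ∨ empty]): {Idle, Dispense}.

{Idle, Dispense}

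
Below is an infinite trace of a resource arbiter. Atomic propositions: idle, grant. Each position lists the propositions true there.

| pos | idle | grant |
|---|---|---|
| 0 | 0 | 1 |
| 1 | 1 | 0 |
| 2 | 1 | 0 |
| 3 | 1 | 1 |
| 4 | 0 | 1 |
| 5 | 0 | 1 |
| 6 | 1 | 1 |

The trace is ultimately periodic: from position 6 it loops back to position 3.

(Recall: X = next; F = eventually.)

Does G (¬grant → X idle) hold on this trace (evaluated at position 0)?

Holds

¬grant → X idle holds at every position 0..6, and those are all positions ever visited, so G (¬grant → X idle) holds.
Positions where ¬grant holds: 1, 2.
Check X idle at each: 1→ok, 2→ok.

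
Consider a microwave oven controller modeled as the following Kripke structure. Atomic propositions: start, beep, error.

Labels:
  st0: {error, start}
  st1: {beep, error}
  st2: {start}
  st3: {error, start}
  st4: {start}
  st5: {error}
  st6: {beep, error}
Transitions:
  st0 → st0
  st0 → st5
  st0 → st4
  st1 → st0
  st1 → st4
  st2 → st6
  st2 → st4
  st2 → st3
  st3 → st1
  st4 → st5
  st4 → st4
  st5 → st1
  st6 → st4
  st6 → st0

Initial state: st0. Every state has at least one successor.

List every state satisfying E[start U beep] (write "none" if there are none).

{st1, st2, st3, st6}

States satisfying start: {st0, st2, st3, st4}.
States satisfying beep: {st1, st6}.
States satisfying E[start U beep]: {st1, st2, st3, st6}.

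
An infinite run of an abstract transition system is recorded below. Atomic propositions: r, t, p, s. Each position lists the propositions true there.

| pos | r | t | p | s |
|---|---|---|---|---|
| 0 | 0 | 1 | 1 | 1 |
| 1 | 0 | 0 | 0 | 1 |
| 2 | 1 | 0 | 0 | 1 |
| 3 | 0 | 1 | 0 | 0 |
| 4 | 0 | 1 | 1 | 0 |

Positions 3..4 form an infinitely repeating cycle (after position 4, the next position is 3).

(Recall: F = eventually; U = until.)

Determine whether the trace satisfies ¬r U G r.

Walking from position 0: at position 2, G r has not yet held and ¬r fails, so ¬r U G r is false.

Does not hold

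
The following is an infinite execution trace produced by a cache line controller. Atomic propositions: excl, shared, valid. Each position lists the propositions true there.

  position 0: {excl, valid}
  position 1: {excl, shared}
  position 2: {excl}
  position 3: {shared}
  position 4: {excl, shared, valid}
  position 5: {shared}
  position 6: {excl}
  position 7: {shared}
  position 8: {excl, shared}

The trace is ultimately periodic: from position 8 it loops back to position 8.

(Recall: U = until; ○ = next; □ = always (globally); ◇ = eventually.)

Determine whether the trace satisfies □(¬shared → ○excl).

No

¬shared → ○excl must hold at every position from 0 onward. It fails at position 2, so □(¬shared → ○excl) is false.
Positions where ¬shared holds: 0, 2, 6.
Check ○excl at each: 0→ok, 2→fails, 6→fails.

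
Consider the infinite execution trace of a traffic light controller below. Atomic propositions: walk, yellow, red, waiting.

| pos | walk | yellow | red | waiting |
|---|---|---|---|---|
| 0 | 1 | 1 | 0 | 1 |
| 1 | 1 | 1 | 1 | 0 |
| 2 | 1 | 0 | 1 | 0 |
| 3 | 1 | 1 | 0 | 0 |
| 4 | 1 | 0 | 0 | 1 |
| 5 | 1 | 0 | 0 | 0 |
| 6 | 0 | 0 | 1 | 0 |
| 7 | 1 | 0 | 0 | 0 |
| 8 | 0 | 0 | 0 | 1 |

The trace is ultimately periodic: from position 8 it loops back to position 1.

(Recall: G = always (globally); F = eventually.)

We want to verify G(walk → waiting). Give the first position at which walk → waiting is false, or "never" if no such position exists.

Check walk → waiting at each position in order: 0 ✓.
At position 1 the labels are {red, walk, yellow}, so walk → waiting is false there. This is the first violation.

1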